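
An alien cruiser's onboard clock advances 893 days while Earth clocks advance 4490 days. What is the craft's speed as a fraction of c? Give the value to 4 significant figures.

γ = Δt/τ₀ = 4490/893 = 5.02800
β = √(1 − 1/γ²) = √(1 − 1/5.02800²) = 0.9800

β ≈ 0.9800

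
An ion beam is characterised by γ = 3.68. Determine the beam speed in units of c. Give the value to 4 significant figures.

β = √(1 − 1/γ²) = √(1 − 1/3.68²) = √(0.926158) = 0.9624

β ≈ 0.9624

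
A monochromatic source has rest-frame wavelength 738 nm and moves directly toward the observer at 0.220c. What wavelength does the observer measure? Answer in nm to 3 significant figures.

λ_obs ≈ 590 nm

Relativistic Doppler: λ_obs = λ_src √((1−β)/(1+β))
= 738 × √(0.78000/1.2200) = 738 × 0.79959 = 590 nm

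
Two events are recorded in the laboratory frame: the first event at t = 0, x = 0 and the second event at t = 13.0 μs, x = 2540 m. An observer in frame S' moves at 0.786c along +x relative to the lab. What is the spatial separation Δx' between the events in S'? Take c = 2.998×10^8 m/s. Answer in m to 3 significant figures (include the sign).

Δx' ≈ -847 m

γ = 1/√(1 − 0.786²) = 1.6175
Δx' = γ(Δx − vΔt) = 1.6175 × (2540 m − 0.786×(2.998×10^8 m/s)×13.0×10^-6 s)
= 1.6175 × (-523.36 m) = -847 m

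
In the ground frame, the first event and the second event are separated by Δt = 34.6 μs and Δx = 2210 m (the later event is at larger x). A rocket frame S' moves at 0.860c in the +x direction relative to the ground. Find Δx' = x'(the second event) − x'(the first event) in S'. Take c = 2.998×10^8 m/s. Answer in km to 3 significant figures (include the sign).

γ = 1/√(1 − 0.860²) = 1.9597
Δx' = γ(Δx − vΔt) = 1.9597 × (2210 m − 0.860×(2.998×10^8 m/s)×34.6×10^-6 s)
= 1.9597 × (-6710.8 m) = -13.2 km

Δx' ≈ -13.2 km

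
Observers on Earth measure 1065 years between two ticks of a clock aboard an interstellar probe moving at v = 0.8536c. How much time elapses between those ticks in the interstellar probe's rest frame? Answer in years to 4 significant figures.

τ₀ ≈ 554.8 years

γ = 1/√(1 − 0.8536²) = 1.91965
Proper time: τ₀ = Δt/γ = 1065/1.91965 = 554.8 years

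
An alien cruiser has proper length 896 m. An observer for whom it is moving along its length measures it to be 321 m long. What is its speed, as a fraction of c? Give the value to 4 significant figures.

γ = L₀/L = 896/321 = 2.79128
β = √(1 − 1/γ²) = 0.9336

β ≈ 0.9336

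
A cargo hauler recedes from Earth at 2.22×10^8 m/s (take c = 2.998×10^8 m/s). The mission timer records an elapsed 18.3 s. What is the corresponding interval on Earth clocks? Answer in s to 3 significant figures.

Δt ≈ 27.2 s

β = v/c = 2.22×10^8 / 2.998×10^8 = 0.74049
γ = 1/√(1 − 0.74049²) = 1.4880
Time dilation: Δt = γτ₀ = 1.4880 × 18.3 s = 27.2 s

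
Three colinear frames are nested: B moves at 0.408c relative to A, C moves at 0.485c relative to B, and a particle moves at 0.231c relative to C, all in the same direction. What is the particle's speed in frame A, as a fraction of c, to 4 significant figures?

Compose boost 2: (0.485 + 0.408)/(1 + 0.485×0.408) = 0.8930/1.19788 = 0.745484
Compose boost 3: (0.231 + 0.745484)/(1 + 0.231×0.745484) = 0.976484/1.17221 = 0.8330

u ≈ 0.8330c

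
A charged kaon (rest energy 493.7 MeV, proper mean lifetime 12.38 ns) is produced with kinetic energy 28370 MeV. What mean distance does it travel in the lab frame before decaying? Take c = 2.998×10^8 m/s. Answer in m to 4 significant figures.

d ≈ 217.0 m

γ = 1 + K/(m₀c²) = 1 + 28370/493.7 = 58.4640
β = √(1 − 1/γ²) = 0.999854
Dilated lifetime: γτ₀ = 58.4640 × 12.38 ns = 723.785 ns
d = βc·γτ₀ = 0.999854 × (2.998×10^8 m/s) × 7.23785×10^-7 s = 217.0 m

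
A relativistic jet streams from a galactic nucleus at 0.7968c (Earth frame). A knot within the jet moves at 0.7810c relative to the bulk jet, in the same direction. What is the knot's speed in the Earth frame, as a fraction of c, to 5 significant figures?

Relativistic velocity addition: u = (u' + v)/(1 + u'v/c²)
= (0.7810 + 0.7968)/(1 + 0.7810×0.7968) = 1.5778/1.622301 = 0.97257

u ≈ 0.97257c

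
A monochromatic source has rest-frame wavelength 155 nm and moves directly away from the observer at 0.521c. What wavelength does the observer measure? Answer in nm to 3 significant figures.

λ_obs ≈ 276 nm

Relativistic Doppler: λ_obs = λ_src √((1+β)/(1−β))
= 155 × √(1.5210/0.47900) = 155 × 1.7820 = 276 nm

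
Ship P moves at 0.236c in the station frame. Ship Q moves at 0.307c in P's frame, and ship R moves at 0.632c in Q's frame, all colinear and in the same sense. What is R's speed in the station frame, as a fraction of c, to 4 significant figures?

u ≈ 0.8624c

Compose boost 2: (0.307 + 0.236)/(1 + 0.307×0.236) = 0.5430/1.07245 = 0.506316
Compose boost 3: (0.632 + 0.506316)/(1 + 0.632×0.506316) = 1.13832/1.31999 = 0.8624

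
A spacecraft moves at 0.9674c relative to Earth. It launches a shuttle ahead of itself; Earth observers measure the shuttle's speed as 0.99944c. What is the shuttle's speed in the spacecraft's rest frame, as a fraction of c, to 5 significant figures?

u' ≈ 0.96676c

Inverse velocity addition: u' = (u − v)/(1 − uv/c²)
= (0.99944 − 0.9674)/(1 − 0.99944×0.9674) = 0.032040/0.03314174 = 0.96676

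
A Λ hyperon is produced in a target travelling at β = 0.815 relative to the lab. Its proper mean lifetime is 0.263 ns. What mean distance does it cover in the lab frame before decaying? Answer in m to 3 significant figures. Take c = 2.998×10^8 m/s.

γ = 1/√(1 − 0.815²) = 1.7257
Dilated lifetime: Δt = γτ₀ = 1.7257 × 0.263 ns = 0.45387 ns
d = vΔt = 0.815c × 0.45387 ns = 2.4434×10^8 m/s × 4.5387×10^-10 s = 0.111 m

d ≈ 0.111 m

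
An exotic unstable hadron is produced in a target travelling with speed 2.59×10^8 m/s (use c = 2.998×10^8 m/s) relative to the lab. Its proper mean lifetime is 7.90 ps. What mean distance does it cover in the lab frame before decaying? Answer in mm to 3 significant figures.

β = v/c = 2.59×10^8 / 2.998×10^8 = 0.86391
γ = 1/√(1 − 0.86391²) = 1.9855
Dilated lifetime: Δt = γτ₀ = 1.9855 × 7.90 ps = 15.686 ps
d = vΔt = 0.86391c × 15.686 ps = 2.5900×10^8 m/s × 1.5686×10^-11 s = 4.06 mm

d ≈ 4.06 mm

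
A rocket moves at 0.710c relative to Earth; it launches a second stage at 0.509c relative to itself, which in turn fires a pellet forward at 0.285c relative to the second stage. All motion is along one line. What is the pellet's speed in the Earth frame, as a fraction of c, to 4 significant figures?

Compose boost 2: (0.509 + 0.710)/(1 + 0.509×0.710) = 1.219/1.36139 = 0.895408
Compose boost 3: (0.285 + 0.895408)/(1 + 0.285×0.895408) = 1.18041/1.25519 = 0.9404

u ≈ 0.9404c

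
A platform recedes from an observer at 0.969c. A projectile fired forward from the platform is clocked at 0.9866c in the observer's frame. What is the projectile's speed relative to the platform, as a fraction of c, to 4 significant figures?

u' ≈ 0.4001c

Inverse velocity addition: u' = (u − v)/(1 − uv/c²)
= (0.9866 − 0.969)/(1 − 0.9866×0.969) = 0.01760/0.0439846 = 0.4001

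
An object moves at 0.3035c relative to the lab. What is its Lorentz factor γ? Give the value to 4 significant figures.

γ = 1/√(1 − β²) = 1/√(1 − 0.3035²) = 1/√(0.907888) = 1.050

γ ≈ 1.050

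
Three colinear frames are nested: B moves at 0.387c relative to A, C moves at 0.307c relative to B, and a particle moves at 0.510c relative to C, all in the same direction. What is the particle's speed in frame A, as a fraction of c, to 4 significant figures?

Compose boost 2: (0.307 + 0.387)/(1 + 0.307×0.387) = 0.6940/1.11881 = 0.620302
Compose boost 3: (0.510 + 0.620302)/(1 + 0.510×0.620302) = 1.13030/1.31635 = 0.8587

u ≈ 0.8587c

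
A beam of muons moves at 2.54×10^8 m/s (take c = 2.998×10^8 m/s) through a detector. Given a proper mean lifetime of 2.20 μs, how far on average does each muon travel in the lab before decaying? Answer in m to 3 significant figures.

d ≈ 1050 m

β = v/c = 2.54×10^8 / 2.998×10^8 = 0.84723
γ = 1/√(1 − 0.84723²) = 1.8824
Dilated lifetime: Δt = γτ₀ = 1.8824 × 2.20 μs = 4.1414 μs
d = vΔt = 0.84723c × 4.1414 μs = 2.5400×10^8 m/s × 4.1414×10^-6 s = 1050 m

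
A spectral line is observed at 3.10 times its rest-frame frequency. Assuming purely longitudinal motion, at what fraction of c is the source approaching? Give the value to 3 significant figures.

f_obs/f_src = √((1+β)/(1−β)) = 3.10  ⇒  (1+β)/(1−β) = 9.6100
β = |1 − D²|/(1 + D²) = |1 − 9.6100|/(1 + 9.6100) = 0.811

β ≈ 0.811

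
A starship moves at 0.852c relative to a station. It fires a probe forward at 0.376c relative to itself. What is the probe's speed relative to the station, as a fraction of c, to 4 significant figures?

u ≈ 0.9301c

Relativistic velocity addition: u = (u' + v)/(1 + u'v/c²)
= (0.376 + 0.852)/(1 + 0.376×0.852) = 1.228/1.32035 = 0.9301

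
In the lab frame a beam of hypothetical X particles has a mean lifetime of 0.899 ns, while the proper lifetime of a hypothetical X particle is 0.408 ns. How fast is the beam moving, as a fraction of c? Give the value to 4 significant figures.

β ≈ 0.8911

γ = Δt/τ₀ = 0.899/0.408 = 2.20343
β = √(1 − 1/γ²) = √(1 − 1/2.20343²) = 0.8911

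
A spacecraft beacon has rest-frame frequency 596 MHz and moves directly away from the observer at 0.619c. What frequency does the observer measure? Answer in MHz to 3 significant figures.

f_obs ≈ 289 MHz

Relativistic Doppler: f_obs = f_src √((1−β)/(1+β))
= 596 × √(0.38100/1.6190) = 596 × 0.48511 = 289 MHz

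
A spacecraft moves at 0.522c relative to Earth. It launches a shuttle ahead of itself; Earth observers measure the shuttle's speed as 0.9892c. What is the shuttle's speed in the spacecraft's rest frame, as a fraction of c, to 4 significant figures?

u' ≈ 0.9660c

Inverse velocity addition: u' = (u − v)/(1 − uv/c²)
= (0.9892 − 0.522)/(1 − 0.9892×0.522) = 0.4672/0.483638 = 0.9660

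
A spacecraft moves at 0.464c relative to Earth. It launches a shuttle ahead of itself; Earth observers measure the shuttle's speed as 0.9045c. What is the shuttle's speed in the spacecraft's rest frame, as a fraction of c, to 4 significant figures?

u' ≈ 0.7591c

Inverse velocity addition: u' = (u − v)/(1 − uv/c²)
= (0.9045 − 0.464)/(1 − 0.9045×0.464) = 0.4405/0.580312 = 0.7591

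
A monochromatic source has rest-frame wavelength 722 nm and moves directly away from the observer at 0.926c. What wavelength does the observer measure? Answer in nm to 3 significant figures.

Relativistic Doppler: λ_obs = λ_src √((1+β)/(1−β))
= 722 × √(1.9260/0.074000) = 722 × 5.1017 = 3680 nm

λ_obs ≈ 3680 nm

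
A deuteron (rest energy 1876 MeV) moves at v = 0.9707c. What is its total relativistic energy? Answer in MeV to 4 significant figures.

γ = 1/√(1 − 0.9707²) = 4.16156
E = γm₀c² = 4.16156 × 1876 MeV = 7807 MeV

E ≈ 7807 MeV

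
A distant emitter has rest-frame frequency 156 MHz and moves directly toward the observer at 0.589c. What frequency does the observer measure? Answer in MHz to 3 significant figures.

Relativistic Doppler: f_obs = f_src √((1+β)/(1−β))
= 156 × √(1.5890/0.41100) = 156 × 1.9663 = 307 MHz

f_obs ≈ 307 MHz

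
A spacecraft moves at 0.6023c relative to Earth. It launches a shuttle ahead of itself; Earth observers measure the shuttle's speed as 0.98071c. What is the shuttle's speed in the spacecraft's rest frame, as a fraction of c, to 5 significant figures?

u' ≈ 0.92449c

Inverse velocity addition: u' = (u − v)/(1 − uv/c²)
= (0.98071 − 0.6023)/(1 − 0.98071×0.6023) = 0.37841/0.4093184 = 0.92449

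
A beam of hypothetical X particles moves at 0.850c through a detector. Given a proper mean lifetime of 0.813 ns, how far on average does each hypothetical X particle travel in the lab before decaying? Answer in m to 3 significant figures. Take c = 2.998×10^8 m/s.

d ≈ 0.393 m

γ = 1/√(1 − 0.850²) = 1.8983
Dilated lifetime: Δt = γτ₀ = 1.8983 × 0.813 ns = 1.5433 ns
d = vΔt = 0.850c × 1.5433 ns = 2.5483×10^8 m/s × 1.5433×10^-9 s = 0.393 m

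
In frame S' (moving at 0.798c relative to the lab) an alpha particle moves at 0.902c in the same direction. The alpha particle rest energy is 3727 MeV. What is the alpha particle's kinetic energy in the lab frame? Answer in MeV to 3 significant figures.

u_lab = (0.902 + 0.798)/(1 + 0.902×0.798) = 0.988489
γ = 1/√(1 − 0.988489²) = 6.6098
K = (γ − 1)m₀c² = (6.6098 − 1) × 3727 = 5.6098 × 3727 = 20900 MeV

K ≈ 20900 MeV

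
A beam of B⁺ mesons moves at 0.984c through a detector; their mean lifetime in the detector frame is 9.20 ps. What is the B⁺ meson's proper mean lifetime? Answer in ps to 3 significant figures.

γ = 1/√(1 − 0.984²) = 5.6127
Proper time: τ₀ = Δt/γ = 9.20/5.6127 = 1.64 ps

τ₀ ≈ 1.64 ps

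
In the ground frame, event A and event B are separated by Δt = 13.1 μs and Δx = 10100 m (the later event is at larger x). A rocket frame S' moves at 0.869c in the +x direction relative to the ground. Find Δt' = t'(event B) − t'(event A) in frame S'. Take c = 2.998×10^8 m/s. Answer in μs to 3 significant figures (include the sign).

Δt' ≈ -32.7 μs

γ = 1/√(1 − 0.869²) = 2.0210
Δt' = γ(Δt − vΔx/c²) = 2.0210 × (13.1 μs − 0.869×10100 m / (2.998×10^8 m/s))
= 2.0210 × (-16.176 μs) = -32.7 μs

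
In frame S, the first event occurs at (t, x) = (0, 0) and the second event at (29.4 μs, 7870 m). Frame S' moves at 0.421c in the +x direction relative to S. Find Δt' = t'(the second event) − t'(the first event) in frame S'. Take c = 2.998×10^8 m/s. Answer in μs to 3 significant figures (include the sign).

Δt' ≈ 20.2 μs

γ = 1/√(1 − 0.421²) = 1.1025
Δt' = γ(Δt − vΔx/c²) = 1.1025 × (29.4 μs − 0.421×7870 m / (2.998×10^8 m/s))
= 1.1025 × (18.348 μs) = 20.2 μs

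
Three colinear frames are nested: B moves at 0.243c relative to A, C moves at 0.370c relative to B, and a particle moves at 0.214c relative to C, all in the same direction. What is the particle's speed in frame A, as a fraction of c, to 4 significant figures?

u ≈ 0.6930c

Compose boost 2: (0.370 + 0.243)/(1 + 0.370×0.243) = 0.6130/1.08991 = 0.562432
Compose boost 3: (0.214 + 0.562432)/(1 + 0.214×0.562432) = 0.776432/1.12036 = 0.6930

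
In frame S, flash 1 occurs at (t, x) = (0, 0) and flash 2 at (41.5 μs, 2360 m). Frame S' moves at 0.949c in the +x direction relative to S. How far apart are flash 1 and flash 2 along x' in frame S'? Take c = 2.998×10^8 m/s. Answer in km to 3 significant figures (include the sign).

γ = 1/√(1 − 0.949²) = 3.1718
Δx' = γ(Δx − vΔt) = 3.1718 × (2360 m − 0.949×(2.998×10^8 m/s)×41.5×10^-6 s)
= 3.1718 × (-9447.2 m) = -30.0 km

Δx' ≈ -30.0 km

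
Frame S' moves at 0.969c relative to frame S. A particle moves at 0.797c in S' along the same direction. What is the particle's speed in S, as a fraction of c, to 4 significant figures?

u ≈ 0.9964c

Relativistic velocity addition: u = (u' + v)/(1 + u'v/c²)
= (0.797 + 0.969)/(1 + 0.797×0.969) = 1.766/1.77229 = 0.9964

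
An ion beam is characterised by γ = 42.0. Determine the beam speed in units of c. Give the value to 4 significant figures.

β = √(1 − 1/γ²) = √(1 − 1/42.0²) = √(0.999433) = 0.9997

β ≈ 0.9997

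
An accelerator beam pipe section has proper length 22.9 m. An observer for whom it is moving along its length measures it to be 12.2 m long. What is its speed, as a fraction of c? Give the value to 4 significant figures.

β ≈ 0.8463

γ = L₀/L = 22.9/12.2 = 1.87705
β = √(1 − 1/γ²) = 0.8463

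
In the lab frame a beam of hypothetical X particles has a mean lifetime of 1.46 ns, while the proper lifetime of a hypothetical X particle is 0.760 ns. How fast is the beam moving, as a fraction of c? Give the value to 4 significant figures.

β ≈ 0.8538

γ = Δt/τ₀ = 1.46/0.760 = 1.92105
β = √(1 − 1/γ²) = √(1 − 1/1.92105²) = 0.8538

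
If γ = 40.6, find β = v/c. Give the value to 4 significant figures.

β ≈ 0.9997

β = √(1 − 1/γ²) = √(1 − 1/40.6²) = √(0.999393) = 0.9997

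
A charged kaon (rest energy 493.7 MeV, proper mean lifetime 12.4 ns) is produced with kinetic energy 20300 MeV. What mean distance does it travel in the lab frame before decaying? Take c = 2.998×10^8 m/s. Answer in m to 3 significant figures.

d ≈ 157 m

γ = 1 + K/(m₀c²) = 1 + 20300/493.7 = 42.118
β = √(1 − 1/γ²) = 0.99972
Dilated lifetime: γτ₀ = 42.118 × 12.4 ns = 522.26 ns
d = βc·γτ₀ = 0.99972 × (2.998×10^8 m/s) × 5.2226×10^-7 s = 157 m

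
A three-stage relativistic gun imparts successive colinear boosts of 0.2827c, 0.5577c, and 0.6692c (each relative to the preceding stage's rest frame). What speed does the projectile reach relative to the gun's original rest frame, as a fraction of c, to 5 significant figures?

u ≈ 0.93898c

Compose boost 2: (0.5577 + 0.2827)/(1 + 0.5577×0.2827) = 0.84040/1.157662 = 0.7259460
Compose boost 3: (0.6692 + 0.7259460)/(1 + 0.6692×0.7259460) = 1.395146/1.485803 = 0.93898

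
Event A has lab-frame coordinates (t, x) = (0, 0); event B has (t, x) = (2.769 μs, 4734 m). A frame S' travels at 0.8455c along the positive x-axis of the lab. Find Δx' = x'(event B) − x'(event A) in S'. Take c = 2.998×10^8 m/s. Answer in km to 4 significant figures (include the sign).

Δx' ≈ 7.551 km

γ = 1/√(1 − 0.8455²) = 1.87275
Δx' = γ(Δx − vΔt) = 1.87275 × (4734 m − 0.8455×(2.998×10^8 m/s)×2.769×10^-6 s)
= 1.87275 × (4032.11 m) = 7.551 km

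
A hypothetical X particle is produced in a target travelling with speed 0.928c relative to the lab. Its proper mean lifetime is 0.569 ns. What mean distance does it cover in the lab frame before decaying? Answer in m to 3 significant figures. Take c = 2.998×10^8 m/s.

γ = 1/√(1 − 0.928²) = 2.6840
Dilated lifetime: Δt = γτ₀ = 2.6840 × 0.569 ns = 1.5272 ns
d = vΔt = 0.928c × 1.5272 ns = 2.7821×10^8 m/s × 1.5272×10^-9 s = 0.425 m

d ≈ 0.425 m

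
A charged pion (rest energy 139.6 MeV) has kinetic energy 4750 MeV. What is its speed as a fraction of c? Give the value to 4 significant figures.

γ = 1 + K/(m₀c²) = 1 + 4750/139.6 = 35.0258
β = √(1 − 1/γ²) = 0.9996

β ≈ 0.9996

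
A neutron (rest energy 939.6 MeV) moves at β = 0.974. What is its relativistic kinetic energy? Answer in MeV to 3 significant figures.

K ≈ 3210 MeV

γ = 1/√(1 − 0.974²) = 4.4141
K = (γ − 1)m₀c² = (4.4141 − 1) × 939.6 MeV = 3.4141 × 939.6 MeV = 3210 MeV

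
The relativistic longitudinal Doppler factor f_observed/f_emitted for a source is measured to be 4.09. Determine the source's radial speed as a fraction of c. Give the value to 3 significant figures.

β ≈ 0.887

f_obs/f_src = √((1+β)/(1−β)) = 4.09  ⇒  (1+β)/(1−β) = 16.728
β = |1 − D²|/(1 + D²) = |1 − 16.728|/(1 + 16.728) = 0.887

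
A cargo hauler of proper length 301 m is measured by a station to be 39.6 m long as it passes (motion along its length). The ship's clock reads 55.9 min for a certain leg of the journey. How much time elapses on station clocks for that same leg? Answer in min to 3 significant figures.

Δt ≈ 425 min

Length contraction ⇒ γ = L₀/L = 301/39.6 = 7.6010
Time dilation: Δt = γτ₀ = 7.6010 × 55.9 min = 425 min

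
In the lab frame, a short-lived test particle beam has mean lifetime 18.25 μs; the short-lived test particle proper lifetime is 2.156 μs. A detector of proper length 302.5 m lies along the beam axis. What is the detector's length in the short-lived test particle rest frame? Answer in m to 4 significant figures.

Time dilation ⇒ γ = Δt/τ₀ = 18.25/2.156 = 8.46475
Length contraction: L = L₀/γ = 302.5/8.46475 = 35.74 m

L ≈ 35.74 m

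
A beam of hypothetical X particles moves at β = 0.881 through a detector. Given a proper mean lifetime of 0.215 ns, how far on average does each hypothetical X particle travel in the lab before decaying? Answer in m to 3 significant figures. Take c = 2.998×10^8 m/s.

γ = 1/√(1 − 0.881²) = 2.1136
Dilated lifetime: Δt = γτ₀ = 2.1136 × 0.215 ns = 0.45443 ns
d = vΔt = 0.881c × 0.45443 ns = 2.6412×10^8 m/s × 4.5443×10^-10 s = 0.120 m

d ≈ 0.120 m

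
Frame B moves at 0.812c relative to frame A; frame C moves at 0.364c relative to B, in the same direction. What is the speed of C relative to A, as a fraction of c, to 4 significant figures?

Compose boost 2: (0.364 + 0.812)/(1 + 0.364×0.812) = 1.176/1.29557 = 0.9077

u ≈ 0.9077c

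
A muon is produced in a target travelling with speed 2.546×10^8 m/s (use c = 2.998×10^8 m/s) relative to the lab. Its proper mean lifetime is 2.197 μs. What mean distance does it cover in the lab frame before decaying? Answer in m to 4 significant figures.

d ≈ 1059 m

β = v/c = 2.546×10^8 / 2.998×10^8 = 0.849233
γ = 1/√(1 − 0.849233²) = 1.89387
Dilated lifetime: Δt = γτ₀ = 1.89387 × 2.197 μs = 4.16084 μs
d = vΔt = 0.849233c × 4.16084 μs = 2.54600×10^8 m/s × 4.16084×10^-6 s = 1059 m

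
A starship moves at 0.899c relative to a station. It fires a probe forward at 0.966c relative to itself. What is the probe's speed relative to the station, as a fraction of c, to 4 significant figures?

Relativistic velocity addition: u = (u' + v)/(1 + u'v/c²)
= (0.966 + 0.899)/(1 + 0.966×0.899) = 1.865/1.86843 = 0.9982

u ≈ 0.9982c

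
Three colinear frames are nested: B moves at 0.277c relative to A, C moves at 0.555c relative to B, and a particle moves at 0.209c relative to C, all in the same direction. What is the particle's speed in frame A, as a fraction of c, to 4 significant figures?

Compose boost 2: (0.555 + 0.277)/(1 + 0.555×0.277) = 0.8320/1.15373 = 0.721136
Compose boost 3: (0.209 + 0.721136)/(1 + 0.209×0.721136) = 0.930136/1.15072 = 0.8083

u ≈ 0.8083c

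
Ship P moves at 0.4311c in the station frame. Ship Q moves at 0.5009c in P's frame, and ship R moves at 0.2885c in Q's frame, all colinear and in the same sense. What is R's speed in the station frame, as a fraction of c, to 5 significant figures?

u ≈ 0.86394c

Compose boost 2: (0.5009 + 0.4311)/(1 + 0.5009×0.4311) = 0.93200/1.215938 = 0.7664865
Compose boost 3: (0.2885 + 0.7664865)/(1 + 0.2885×0.7664865) = 1.054986/1.221131 = 0.86394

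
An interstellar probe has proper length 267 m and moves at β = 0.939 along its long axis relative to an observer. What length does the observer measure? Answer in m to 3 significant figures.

γ = 1/√(1 − 0.939²) = 2.9077
Length contraction: L = L₀/γ = 267/2.9077 = 91.8 m

L ≈ 91.8 m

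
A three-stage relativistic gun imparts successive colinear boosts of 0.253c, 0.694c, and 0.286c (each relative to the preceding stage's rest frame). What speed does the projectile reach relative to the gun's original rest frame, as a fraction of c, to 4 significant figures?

u ≈ 0.8872c

Compose boost 2: (0.694 + 0.253)/(1 + 0.694×0.253) = 0.9470/1.17558 = 0.805558
Compose boost 3: (0.286 + 0.805558)/(1 + 0.286×0.805558) = 1.09156/1.23039 = 0.8872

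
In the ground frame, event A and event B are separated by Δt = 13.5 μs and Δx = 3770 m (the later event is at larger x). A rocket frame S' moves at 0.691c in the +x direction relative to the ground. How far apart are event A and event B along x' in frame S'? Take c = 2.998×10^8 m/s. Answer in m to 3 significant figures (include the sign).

Δx' ≈ 1350 m

γ = 1/√(1 − 0.691²) = 1.3834
Δx' = γ(Δx − vΔt) = 1.3834 × (3770 m − 0.691×(2.998×10^8 m/s)×13.5×10^-6 s)
= 1.3834 × (973.32 m) = 1350 m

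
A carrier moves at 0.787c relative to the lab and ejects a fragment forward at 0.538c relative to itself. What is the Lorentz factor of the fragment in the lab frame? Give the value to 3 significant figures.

γ ≈ 2.74

u_lab = (0.538 + 0.787)/(1 + 0.538×0.787) = 1.325/1.42341 = 0.930866
γ = 1/√(1 − 0.930866²) = 2.74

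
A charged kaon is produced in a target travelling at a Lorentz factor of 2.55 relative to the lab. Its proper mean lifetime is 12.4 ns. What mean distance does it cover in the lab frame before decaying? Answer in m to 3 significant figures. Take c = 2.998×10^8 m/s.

d ≈ 8.72 m

β = √(1 − 1/γ²) = √(1 − 1/2.55²) = 0.91990
Dilated lifetime: Δt = γτ₀ = 2.55 × 12.4 ns = 31.620 ns
d = vΔt = 0.91990c × 31.620 ns = 2.7579×10^8 m/s × 3.1620×10^-8 s = 8.72 m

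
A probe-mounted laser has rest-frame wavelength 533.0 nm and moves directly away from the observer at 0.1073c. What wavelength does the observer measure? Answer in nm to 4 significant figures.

Relativistic Doppler: λ_obs = λ_src √((1+β)/(1−β))
= 533.0 × √(1.10730/0.892700) = 533.0 × 1.11373 = 593.6 nm

λ_obs ≈ 593.6 nm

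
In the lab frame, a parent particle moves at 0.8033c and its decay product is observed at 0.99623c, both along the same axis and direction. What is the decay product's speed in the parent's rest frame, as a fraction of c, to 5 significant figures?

Inverse velocity addition: u' = (u − v)/(1 − uv/c²)
= (0.99623 − 0.8033)/(1 − 0.99623×0.8033) = 0.19293/0.1997284 = 0.96596

u' ≈ 0.96596c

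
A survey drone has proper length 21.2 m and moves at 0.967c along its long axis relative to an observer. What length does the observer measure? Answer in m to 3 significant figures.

L ≈ 5.40 m

γ = 1/√(1 − 0.967²) = 3.9250
Length contraction: L = L₀/γ = 21.2/3.9250 = 5.40 m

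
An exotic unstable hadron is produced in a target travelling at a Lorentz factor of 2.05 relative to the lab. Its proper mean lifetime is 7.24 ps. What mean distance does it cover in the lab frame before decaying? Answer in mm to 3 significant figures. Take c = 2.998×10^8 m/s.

d ≈ 3.88 mm

β = √(1 − 1/γ²) = √(1 − 1/2.05²) = 0.87295
Dilated lifetime: Δt = γτ₀ = 2.05 × 7.24 ps = 14.842 ps
d = vΔt = 0.87295c × 14.842 ps = 2.6171×10^8 m/s × 1.4842×10^-11 s = 3.88 mm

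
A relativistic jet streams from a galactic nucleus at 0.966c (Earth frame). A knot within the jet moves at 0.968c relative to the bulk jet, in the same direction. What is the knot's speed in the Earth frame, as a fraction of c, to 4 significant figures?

u ≈ 0.9994c

Relativistic velocity addition: u = (u' + v)/(1 + u'v/c²)
= (0.968 + 0.966)/(1 + 0.968×0.966) = 1.934/1.93509 = 0.9994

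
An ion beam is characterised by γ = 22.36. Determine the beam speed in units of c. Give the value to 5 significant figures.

β ≈ 0.99900

β = √(1 − 1/γ²) = √(1 − 1/22.36²) = √(0.9979999) = 0.99900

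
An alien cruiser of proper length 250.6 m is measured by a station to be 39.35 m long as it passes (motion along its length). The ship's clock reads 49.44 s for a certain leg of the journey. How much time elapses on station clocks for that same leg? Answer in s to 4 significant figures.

Length contraction ⇒ γ = L₀/L = 250.6/39.35 = 6.36849
Time dilation: Δt = γτ₀ = 6.36849 × 49.44 s = 314.9 s

Δt ≈ 314.9 s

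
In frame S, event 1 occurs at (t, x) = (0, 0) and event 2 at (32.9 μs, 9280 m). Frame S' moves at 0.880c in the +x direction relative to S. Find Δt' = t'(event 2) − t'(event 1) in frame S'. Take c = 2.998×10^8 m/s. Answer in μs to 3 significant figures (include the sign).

γ = 1/√(1 − 0.880²) = 2.1054
Δt' = γ(Δt − vΔx/c²) = 2.1054 × (32.9 μs − 0.880×9280 m / (2.998×10^8 m/s))
= 2.1054 × (5.6605 μs) = 11.9 μs

Δt' ≈ 11.9 μs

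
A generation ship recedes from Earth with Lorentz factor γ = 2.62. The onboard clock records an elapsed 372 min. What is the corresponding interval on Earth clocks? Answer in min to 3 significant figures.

Δt ≈ 975 min

γ = 2.62 (given)
Time dilation: Δt = γτ₀ = 2.62 × 372 min = 975 min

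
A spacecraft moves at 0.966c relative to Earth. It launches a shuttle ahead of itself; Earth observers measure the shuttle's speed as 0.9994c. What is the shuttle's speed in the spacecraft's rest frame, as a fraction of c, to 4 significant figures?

Inverse velocity addition: u' = (u − v)/(1 − uv/c²)
= (0.9994 − 0.966)/(1 − 0.9994×0.966) = 0.03340/0.0345796 = 0.9659

u' ≈ 0.9659c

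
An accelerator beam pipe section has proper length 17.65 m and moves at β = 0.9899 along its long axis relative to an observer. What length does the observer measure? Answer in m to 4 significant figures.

L ≈ 2.502 m

γ = 1/√(1 − 0.9899²) = 7.05381
Length contraction: L = L₀/γ = 17.65/7.05381 = 2.502 m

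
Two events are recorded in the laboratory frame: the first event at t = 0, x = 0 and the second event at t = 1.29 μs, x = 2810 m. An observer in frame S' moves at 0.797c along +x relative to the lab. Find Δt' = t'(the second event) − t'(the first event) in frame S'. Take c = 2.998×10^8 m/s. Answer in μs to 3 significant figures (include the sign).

γ = 1/√(1 − 0.797²) = 1.6557
Δt' = γ(Δt − vΔx/c²) = 1.6557 × (1.29 μs − 0.797×2810 m / (2.998×10^8 m/s))
= 1.6557 × (-6.1802 μs) = -10.2 μs

Δt' ≈ -10.2 μs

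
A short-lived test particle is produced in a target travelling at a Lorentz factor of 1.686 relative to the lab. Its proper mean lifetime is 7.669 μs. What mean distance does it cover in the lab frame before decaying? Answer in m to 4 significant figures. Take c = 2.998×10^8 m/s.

d ≈ 3121 m

β = √(1 − 1/γ²) = √(1 − 1/1.686²) = 0.805114
Dilated lifetime: Δt = γτ₀ = 1.686 × 7.669 μs = 12.9299 μs
d = vΔt = 0.805114c × 12.9299 μs = 2.41373×10^8 m/s × 1.29299×10^-5 s = 3121 m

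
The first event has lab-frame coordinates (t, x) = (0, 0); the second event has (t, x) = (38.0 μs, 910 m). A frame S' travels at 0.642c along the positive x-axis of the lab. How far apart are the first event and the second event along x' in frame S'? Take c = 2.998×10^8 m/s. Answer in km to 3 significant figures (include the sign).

γ = 1/√(1 − 0.642²) = 1.3043
Δx' = γ(Δx − vΔt) = 1.3043 × (910 m − 0.642×(2.998×10^8 m/s)×38.0×10^-6 s)
= 1.3043 × (-6403.9 m) = -8.35 km

Δx' ≈ -8.35 km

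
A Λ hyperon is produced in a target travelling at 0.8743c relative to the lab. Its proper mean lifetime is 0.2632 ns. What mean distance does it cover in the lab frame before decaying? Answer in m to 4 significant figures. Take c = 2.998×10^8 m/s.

γ = 1/√(1 − 0.8743²) = 2.06022
Dilated lifetime: Δt = γτ₀ = 2.06022 × 0.2632 ns = 0.542249 ns
d = vΔt = 0.8743c × 0.542249 ns = 2.62115×10^8 m/s × 5.42249×10^-10 s = 0.1421 m

d ≈ 0.1421 m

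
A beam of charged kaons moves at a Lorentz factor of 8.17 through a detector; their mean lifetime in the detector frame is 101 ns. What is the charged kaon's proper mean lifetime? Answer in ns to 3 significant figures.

τ₀ ≈ 12.4 ns

γ = 8.17 (given)
Proper time: τ₀ = Δt/γ = 101/8.17 = 12.4 ns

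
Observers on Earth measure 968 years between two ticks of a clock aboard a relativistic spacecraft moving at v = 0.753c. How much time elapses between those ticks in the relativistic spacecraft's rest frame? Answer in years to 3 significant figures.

γ = 1/√(1 − 0.753²) = 1.5197
Proper time: τ₀ = Δt/γ = 968/1.5197 = 637 years

τ₀ ≈ 637 years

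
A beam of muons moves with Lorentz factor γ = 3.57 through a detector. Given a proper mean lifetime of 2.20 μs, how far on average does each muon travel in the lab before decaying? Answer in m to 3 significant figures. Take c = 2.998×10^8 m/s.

β = √(1 − 1/γ²) = √(1 − 1/3.57²) = 0.95997
Dilated lifetime: Δt = γτ₀ = 3.57 × 2.20 μs = 7.8540 μs
d = vΔt = 0.95997c × 7.8540 μs = 2.8780×10^8 m/s × 7.8540×10^-6 s = 2260 m

d ≈ 2260 m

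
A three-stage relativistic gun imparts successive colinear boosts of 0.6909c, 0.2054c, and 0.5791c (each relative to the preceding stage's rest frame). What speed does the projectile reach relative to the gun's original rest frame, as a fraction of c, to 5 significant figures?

u ≈ 0.93776c

Compose boost 2: (0.2054 + 0.6909)/(1 + 0.2054×0.6909) = 0.89630/1.141911 = 0.7849124
Compose boost 3: (0.5791 + 0.7849124)/(1 + 0.5791×0.7849124) = 1.364012/1.454543 = 0.93776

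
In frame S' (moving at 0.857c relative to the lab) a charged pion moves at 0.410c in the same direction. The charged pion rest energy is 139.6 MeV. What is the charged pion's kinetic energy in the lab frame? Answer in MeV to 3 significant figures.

K ≈ 262 MeV

u_lab = (0.410 + 0.857)/(1 + 0.410×0.857) = 0.937567
γ = 1/√(1 − 0.937567²) = 2.8752
K = (γ − 1)m₀c² = (2.8752 − 1) × 139.6 = 1.8752 × 139.6 = 262 MeV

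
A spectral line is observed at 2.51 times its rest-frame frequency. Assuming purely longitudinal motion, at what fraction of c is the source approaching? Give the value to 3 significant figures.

f_obs/f_src = √((1+β)/(1−β)) = 2.51  ⇒  (1+β)/(1−β) = 6.3001
β = |1 − D²|/(1 + D²) = |1 − 6.3001|/(1 + 6.3001) = 0.726

β ≈ 0.726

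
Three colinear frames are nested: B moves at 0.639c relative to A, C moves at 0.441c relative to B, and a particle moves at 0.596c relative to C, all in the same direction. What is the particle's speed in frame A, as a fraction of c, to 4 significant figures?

u ≈ 0.9577c

Compose boost 2: (0.441 + 0.639)/(1 + 0.441×0.639) = 1.080/1.28180 = 0.842566
Compose boost 3: (0.596 + 0.842566)/(1 + 0.596×0.842566) = 1.43857/1.50217 = 0.9577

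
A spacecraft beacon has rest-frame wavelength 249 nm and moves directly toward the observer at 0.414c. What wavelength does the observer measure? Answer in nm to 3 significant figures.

λ_obs ≈ 160 nm

Relativistic Doppler: λ_obs = λ_src √((1−β)/(1+β))
= 249 × √(0.58600/1.4140) = 249 × 0.64376 = 160 nm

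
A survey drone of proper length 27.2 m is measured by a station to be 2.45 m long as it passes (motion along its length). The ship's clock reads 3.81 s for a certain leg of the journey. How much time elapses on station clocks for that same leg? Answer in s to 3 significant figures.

Length contraction ⇒ γ = L₀/L = 27.2/2.45 = 11.102
Time dilation: Δt = γτ₀ = 11.102 × 3.81 s = 42.3 s

Δt ≈ 42.3 s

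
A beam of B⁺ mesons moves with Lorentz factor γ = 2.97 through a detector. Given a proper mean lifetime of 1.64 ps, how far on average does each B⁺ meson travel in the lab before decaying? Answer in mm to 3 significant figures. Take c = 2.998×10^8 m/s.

d ≈ 1.38 mm

β = √(1 − 1/γ²) = √(1 − 1/2.97²) = 0.94161
Dilated lifetime: Δt = γτ₀ = 2.97 × 1.64 ps = 4.8708 ps
d = vΔt = 0.94161c × 4.8708 ps = 2.8230×10^8 m/s × 4.8708×10^-12 s = 1.38 mm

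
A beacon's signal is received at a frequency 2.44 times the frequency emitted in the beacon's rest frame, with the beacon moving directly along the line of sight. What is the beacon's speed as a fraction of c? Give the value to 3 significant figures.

f_obs/f_src = √((1+β)/(1−β)) = 2.44  ⇒  (1+β)/(1−β) = 5.9536
β = |1 − D²|/(1 + D²) = |1 − 5.9536|/(1 + 5.9536) = 0.712

β ≈ 0.712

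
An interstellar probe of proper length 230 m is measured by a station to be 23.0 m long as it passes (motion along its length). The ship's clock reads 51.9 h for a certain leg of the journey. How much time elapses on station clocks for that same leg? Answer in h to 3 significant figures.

Δt ≈ 519 h

Length contraction ⇒ γ = L₀/L = 230/23.0 = 10.000
Time dilation: Δt = γτ₀ = 10.000 × 51.9 h = 519 h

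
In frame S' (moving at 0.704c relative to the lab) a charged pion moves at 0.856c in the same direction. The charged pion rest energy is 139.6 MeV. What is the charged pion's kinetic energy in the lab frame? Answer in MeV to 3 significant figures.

K ≈ 470 MeV

u_lab = (0.856 + 0.704)/(1 + 0.856×0.704) = 0.973404
γ = 1/√(1 − 0.973404²) = 4.3650
K = (γ − 1)m₀c² = (4.3650 − 1) × 139.6 = 3.3650 × 139.6 = 470 MeV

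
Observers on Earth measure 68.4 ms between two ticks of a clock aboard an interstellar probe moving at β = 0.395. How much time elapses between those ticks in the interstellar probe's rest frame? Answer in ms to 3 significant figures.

τ₀ ≈ 62.8 ms

γ = 1/√(1 − 0.395²) = 1.0885
Proper time: τ₀ = Δt/γ = 68.4/1.0885 = 62.8 ms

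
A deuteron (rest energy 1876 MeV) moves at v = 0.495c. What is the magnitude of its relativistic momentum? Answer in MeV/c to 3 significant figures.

γ = 1/√(1 − 0.495²) = 1.1509
p = γβm₀c = 1.1509 × 0.495 × 1876 MeV/c = 1070 MeV/c

p ≈ 1070 MeV/c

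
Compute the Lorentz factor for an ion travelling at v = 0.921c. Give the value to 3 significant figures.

γ = 1/√(1 − β²) = 1/√(1 − 0.921²) = 1/√(0.15176) = 2.57

γ ≈ 2.57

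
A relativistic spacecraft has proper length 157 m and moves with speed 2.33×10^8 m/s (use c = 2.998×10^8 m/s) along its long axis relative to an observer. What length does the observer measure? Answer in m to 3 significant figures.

β = v/c = 2.33×10^8 / 2.998×10^8 = 0.77718
γ = 1/√(1 − 0.77718²) = 1.5891
Length contraction: L = L₀/γ = 157/1.5891 = 98.8 m

L ≈ 98.8 m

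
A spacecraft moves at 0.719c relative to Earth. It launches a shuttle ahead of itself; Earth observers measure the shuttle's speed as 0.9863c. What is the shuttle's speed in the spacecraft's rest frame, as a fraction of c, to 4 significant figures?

Inverse velocity addition: u' = (u − v)/(1 − uv/c²)
= (0.9863 − 0.719)/(1 − 0.9863×0.719) = 0.2673/0.290850 = 0.9190

u' ≈ 0.9190c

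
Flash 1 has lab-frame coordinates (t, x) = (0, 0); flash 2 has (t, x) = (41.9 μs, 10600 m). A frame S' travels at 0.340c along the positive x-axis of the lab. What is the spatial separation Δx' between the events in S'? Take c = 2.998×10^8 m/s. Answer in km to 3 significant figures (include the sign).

Δx' ≈ 6.73 km

γ = 1/√(1 − 0.340²) = 1.0633
Δx' = γ(Δx − vΔt) = 1.0633 × (10600 m − 0.340×(2.998×10^8 m/s)×41.9×10^-6 s)
= 1.0633 × (6329.0 m) = 6.73 km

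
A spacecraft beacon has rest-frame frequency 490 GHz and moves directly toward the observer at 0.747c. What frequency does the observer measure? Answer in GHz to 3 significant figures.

Relativistic Doppler: f_obs = f_src √((1+β)/(1−β))
= 490 × √(1.7470/0.25300) = 490 × 2.6278 = 1290 GHz

f_obs ≈ 1290 GHz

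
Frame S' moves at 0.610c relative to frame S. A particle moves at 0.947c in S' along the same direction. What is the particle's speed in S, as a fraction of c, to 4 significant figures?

Relativistic velocity addition: u = (u' + v)/(1 + u'v/c²)
= (0.947 + 0.610)/(1 + 0.947×0.610) = 1.557/1.57767 = 0.9869

u ≈ 0.9869c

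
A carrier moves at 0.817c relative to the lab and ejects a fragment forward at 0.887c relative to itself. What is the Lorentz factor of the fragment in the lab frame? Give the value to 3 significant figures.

u_lab = (0.887 + 0.817)/(1 + 0.887×0.817) = 1.704/1.72468 = 0.988010
γ = 1/√(1 − 0.988010²) = 6.48

γ ≈ 6.48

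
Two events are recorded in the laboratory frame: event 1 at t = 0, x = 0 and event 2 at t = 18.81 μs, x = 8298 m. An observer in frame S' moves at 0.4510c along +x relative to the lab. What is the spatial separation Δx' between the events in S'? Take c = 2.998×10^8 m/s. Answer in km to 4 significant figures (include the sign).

γ = 1/√(1 − 0.4510²) = 1.12042
Δx' = γ(Δx − vΔt) = 1.12042 × (8298 m − 0.4510×(2.998×10^8 m/s)×18.81×10^-6 s)
= 1.12042 × (5754.70 m) = 6.448 km

Δx' ≈ 6.448 km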